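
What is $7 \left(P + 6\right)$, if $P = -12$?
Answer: $-42$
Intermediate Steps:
$7 \left(P + 6\right) = 7 \left(-12 + 6\right) = 7 \left(-6\right) = -42$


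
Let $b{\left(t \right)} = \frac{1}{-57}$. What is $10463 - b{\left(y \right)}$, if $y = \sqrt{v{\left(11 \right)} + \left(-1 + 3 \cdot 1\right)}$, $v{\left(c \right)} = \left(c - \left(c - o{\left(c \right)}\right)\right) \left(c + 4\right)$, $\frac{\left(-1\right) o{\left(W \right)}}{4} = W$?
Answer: $\frac{596392}{57} \approx 10463.0$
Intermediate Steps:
$o{\left(W \right)} = - 4 W$
$v{\left(c \right)} = - 4 c \left(4 + c\right)$ ($v{\left(c \right)} = \left(c - 5 c\right) \left(c + 4\right) = \left(c - 5 c\right) \left(4 + c\right) = - 4 c \left(4 + c\right)$)
$y = i \sqrt{658}$ ($y = \sqrt{\left(-4\right) 11 \left(4 + 11\right) + \left(-1 + 3 \cdot 1\right)} = \sqrt{\left(-4\right) 11 \cdot 15 + \left(-1 + 3\right)} = \sqrt{-660 + 2} = \sqrt{-658} = i \sqrt{658} \approx 25.652 i$)
$b{\left(t \right)} = - \frac{1}{57}$
$10463 - b{\left(y \right)} = 10463 - - \frac{1}{57} = 10463 + \frac{1}{57} = \frac{596392}{57}$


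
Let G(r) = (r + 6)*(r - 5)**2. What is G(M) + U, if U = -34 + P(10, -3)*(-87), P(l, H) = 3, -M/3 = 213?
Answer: -262528183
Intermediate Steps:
M = -639 (M = -3*213 = -639)
G(r) = (-5 + r)**2*(6 + r) (G(r) = (6 + r)*(-5 + r)**2 = (-5 + r)**2*(6 + r))
U = -295 (U = -34 + 3*(-87) = -34 - 261 = -295)
G(M) + U = (-5 - 639)**2*(6 - 639) - 295 = (-644)**2*(-633) - 295 = 414736*(-633) - 295 = -262527888 - 295 = -262528183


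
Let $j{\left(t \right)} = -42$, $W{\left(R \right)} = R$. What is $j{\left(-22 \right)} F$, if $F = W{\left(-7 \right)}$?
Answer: $294$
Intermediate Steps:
$F = -7$
$j{\left(-22 \right)} F = \left(-42\right) \left(-7\right) = 294$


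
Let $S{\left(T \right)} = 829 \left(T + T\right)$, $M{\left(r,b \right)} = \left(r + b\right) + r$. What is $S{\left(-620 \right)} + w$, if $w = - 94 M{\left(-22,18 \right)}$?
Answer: $-1025516$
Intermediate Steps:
$M{\left(r,b \right)} = b + 2 r$ ($M{\left(r,b \right)} = \left(b + r\right) + r = b + 2 r$)
$w = 2444$ ($w = - 94 \left(18 + 2 \left(-22\right)\right) = - 94 \left(18 - 44\right) = \left(-94\right) \left(-26\right) = 2444$)
$S{\left(T \right)} = 1658 T$ ($S{\left(T \right)} = 829 \cdot 2 T = 1658 T$)
$S{\left(-620 \right)} + w = 1658 \left(-620\right) + 2444 = -1027960 + 2444 = -1025516$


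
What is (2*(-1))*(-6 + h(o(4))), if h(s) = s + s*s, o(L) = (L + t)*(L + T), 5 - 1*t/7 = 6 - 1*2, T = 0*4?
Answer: -3948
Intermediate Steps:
T = 0
t = 7 (t = 35 - 7*(6 - 1*2) = 35 - 7*(6 - 2) = 35 - 7*4 = 35 - 28 = 7)
o(L) = L*(7 + L) (o(L) = (L + 7)*(L + 0) = (7 + L)*L = L*(7 + L))
h(s) = s + s²
(2*(-1))*(-6 + h(o(4))) = (2*(-1))*(-6 + (4*(7 + 4))*(1 + 4*(7 + 4))) = -2*(-6 + (4*11)*(1 + 4*11)) = -2*(-6 + 44*(1 + 44)) = -2*(-6 + 44*45) = -2*(-6 + 1980) = -2*1974 = -3948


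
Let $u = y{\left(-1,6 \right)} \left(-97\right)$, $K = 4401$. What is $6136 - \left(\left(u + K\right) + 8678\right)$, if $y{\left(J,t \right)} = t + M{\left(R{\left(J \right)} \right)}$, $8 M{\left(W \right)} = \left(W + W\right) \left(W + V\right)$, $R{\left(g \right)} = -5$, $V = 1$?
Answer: $-5876$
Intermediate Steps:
$M{\left(W \right)} = \frac{W \left(1 + W\right)}{4}$ ($M{\left(W \right)} = \frac{\left(W + W\right) \left(W + 1\right)}{8} = \frac{2 W \left(1 + W\right)}{8} = \frac{W \left(1 + W\right)}{4}$)
$y{\left(J,t \right)} = 5 + t$ ($y{\left(J,t \right)} = t + \frac{1}{4} \left(-5\right) \left(1 - 5\right) = t + \frac{1}{4} \left(-5\right) \left(-4\right) = t + 5 = 5 + t$)
$u = -1067$ ($u = \left(5 + 6\right) \left(-97\right) = 11 \left(-97\right) = -1067$)
$6136 - \left(\left(u + K\right) + 8678\right) = 6136 - \left(\left(-1067 + 4401\right) + 8678\right) = 6136 - \left(3334 + 8678\right) = 6136 - 12012 = -5876$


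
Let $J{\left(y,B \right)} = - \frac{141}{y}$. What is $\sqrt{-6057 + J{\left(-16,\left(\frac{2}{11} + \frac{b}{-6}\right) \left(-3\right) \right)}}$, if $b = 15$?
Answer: $\frac{i \sqrt{96771}}{4} \approx 77.77 i$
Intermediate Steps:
$\sqrt{-6057 + J{\left(-16,\left(\frac{2}{11} + \frac{b}{-6}\right) \left(-3\right) \right)}} = \sqrt{-6057 - \frac{141}{-16}} = \sqrt{-6057 - - \frac{141}{16}} = \sqrt{-6057 + \frac{141}{16}} = \sqrt{- \frac{96771}{16}} = \frac{i \sqrt{96771}}{4}$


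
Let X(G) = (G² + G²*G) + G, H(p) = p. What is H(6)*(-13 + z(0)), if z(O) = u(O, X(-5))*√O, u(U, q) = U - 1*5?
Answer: -78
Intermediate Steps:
X(G) = G + G² + G³ (X(G) = (G² + G³) + G = G + G² + G³)
u(U, q) = -5 + U (u(U, q) = U - 5 = -5 + U)
z(O) = √O*(-5 + O) (z(O) = (-5 + O)*√O = √O*(-5 + O))
H(6)*(-13 + z(0)) = 6*(-13 + √0*(-5 + 0)) = 6*(-13 + 0*(-5)) = 6*(-13 + 0) = 6*(-13) = -78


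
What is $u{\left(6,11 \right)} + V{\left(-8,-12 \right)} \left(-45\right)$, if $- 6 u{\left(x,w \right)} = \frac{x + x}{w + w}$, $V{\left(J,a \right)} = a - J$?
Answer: $\frac{1979}{11} \approx 179.91$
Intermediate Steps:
$u{\left(x,w \right)} = - \frac{x}{6 w}$ ($u{\left(x,w \right)} = - \frac{\left(x + x\right) \frac{1}{w + w}}{6} = - \frac{2 x \frac{1}{2 w}}{6} = - \frac{x \frac{1}{w}}{6} = - \frac{x}{6 w}$)
$u{\left(6,11 \right)} + V{\left(-8,-12 \right)} \left(-45\right) = \left(- \frac{1}{6}\right) 6 \cdot \frac{1}{11} + \left(-12 - -8\right) \left(-45\right) = \left(- \frac{1}{6}\right) 6 \cdot \frac{1}{11} + \left(-12 + 8\right) \left(-45\right) = - \frac{1}{11} - -180 = - \frac{1}{11} + 180 = \frac{1979}{11}$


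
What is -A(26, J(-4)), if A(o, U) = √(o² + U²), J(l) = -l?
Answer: -2*√173 ≈ -26.306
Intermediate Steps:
A(o, U) = √(U² + o²)
-A(26, J(-4)) = -√((-1*(-4))² + 26²) = -√(4² + 676) = -√(16 + 676) = -√692 = -2*√173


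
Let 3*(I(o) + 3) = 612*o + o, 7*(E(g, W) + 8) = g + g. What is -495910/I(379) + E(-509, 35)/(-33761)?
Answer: -175670629089/27451507993 ≈ -6.3993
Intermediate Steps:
E(g, W) = -8 + 2*g/7 (E(g, W) = -8 + (g + g)/7 = -8 + (2*g)/7 = -8 + 2*g/7)
I(o) = -3 + 613*o/3 (I(o) = -3 + (612*o + o)/3 = -3 + (613*o)/3 = -3 + 613*o/3)
-495910/I(379) + E(-509, 35)/(-33761) = -495910/(-3 + (613/3)*379) + (-8 + (2/7)*(-509))/(-33761) = -495910/(-3 + 232327/3) + (-8 - 1018/7)*(-1/33761) = -495910/232318/3 - 1074/7*(-1/33761) = -495910*3/232318 + 1074/236327 = -743865/116159 + 1074/236327 = -175670629089/27451507993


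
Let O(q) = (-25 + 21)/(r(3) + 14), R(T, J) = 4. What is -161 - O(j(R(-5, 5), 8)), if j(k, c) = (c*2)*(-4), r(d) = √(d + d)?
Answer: -15267/95 - 2*√6/95 ≈ -160.76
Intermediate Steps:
r(d) = √2*√d (r(d) = √(2*d) = √2*√d)
j(k, c) = -8*c (j(k, c) = (2*c)*(-4) = -8*c)
O(q) = -4/(14 + √6) (O(q) = (-25 + 21)/(√2*√3 + 14) = -4/(√6 + 14) = -4/(14 + √6))
-161 - O(j(R(-5, 5), 8)) = -161 - (-28/95 + 2*√6/95) = -161 + (28/95 - 2*√6/95) = -15267/95 - 2*√6/95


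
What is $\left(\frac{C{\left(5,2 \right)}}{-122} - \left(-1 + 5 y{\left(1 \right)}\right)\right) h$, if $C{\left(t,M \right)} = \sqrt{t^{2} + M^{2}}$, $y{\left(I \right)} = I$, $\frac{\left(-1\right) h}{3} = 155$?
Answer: $1860 + \frac{465 \sqrt{29}}{122} \approx 1880.5$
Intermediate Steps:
$h = -465$ ($h = \left(-3\right) 155 = -465$)
$C{\left(t,M \right)} = \sqrt{M^{2} + t^{2}}$
$\left(\frac{C{\left(5,2 \right)}}{-122} - \left(-1 + 5 y{\left(1 \right)}\right)\right) h = \left(\frac{\sqrt{2^{2} + 5^{2}}}{-122} + \left(\left(-5\right) 1 + 1\right)\right) \left(-465\right) = \left(\sqrt{4 + 25} \left(- \frac{1}{122}\right) + \left(-5 + 1\right)\right) \left(-465\right) = \left(\sqrt{29} \left(- \frac{1}{122}\right) - 4\right) \left(-465\right) = \left(- \frac{\sqrt{29}}{122} - 4\right) \left(-465\right) = \left(-4 - \frac{\sqrt{29}}{122}\right) \left(-465\right) = 1860 + \frac{465 \sqrt{29}}{122}$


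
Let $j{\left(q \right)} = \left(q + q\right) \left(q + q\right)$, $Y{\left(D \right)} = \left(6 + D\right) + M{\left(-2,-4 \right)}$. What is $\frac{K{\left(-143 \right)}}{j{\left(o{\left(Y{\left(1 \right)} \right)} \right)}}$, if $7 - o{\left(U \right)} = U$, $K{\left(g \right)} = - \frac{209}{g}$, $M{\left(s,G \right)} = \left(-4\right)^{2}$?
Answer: $\frac{19}{13312} \approx 0.0014273$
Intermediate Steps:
$M{\left(s,G \right)} = 16$
$Y{\left(D \right)} = 22 + D$ ($Y{\left(D \right)} = \left(6 + D\right) + 16 = 22 + D$)
$o{\left(U \right)} = 7 - U$
$j{\left(q \right)} = 4 q^{2}$ ($j{\left(q \right)} = 2 q 2 q = 4 q^{2}$)
$\frac{K{\left(-143 \right)}}{j{\left(o{\left(Y{\left(1 \right)} \right)} \right)}} = \frac{\left(-209\right) \frac{1}{-143}}{4 \left(7 - \left(22 + 1\right)\right)^{2}} = \frac{\left(-209\right) \left(- \frac{1}{143}\right)}{4 \left(7 - 23\right)^{2}} = \frac{19}{13 \cdot 4 \left(7 - 23\right)^{2}} = \frac{19}{13 \cdot 4 \left(-16\right)^{2}} = \frac{19}{13 \cdot 4 \cdot 256} = \frac{19}{13 \cdot 1024} = \frac{19}{13} \cdot \frac{1}{1024} = \frac{19}{13312}$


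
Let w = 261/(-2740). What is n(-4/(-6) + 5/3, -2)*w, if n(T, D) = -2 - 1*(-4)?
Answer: -261/1370 ≈ -0.19051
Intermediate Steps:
n(T, D) = 2 (n(T, D) = -2 + 4 = 2)
w = -261/2740 (w = 261*(-1/2740) = -261/2740 ≈ -0.095255)
n(-4/(-6) + 5/3, -2)*w = 2*(-261/2740) = -261/1370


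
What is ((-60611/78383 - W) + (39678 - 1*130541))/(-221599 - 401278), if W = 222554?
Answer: 24566625322/48822967891 ≈ 0.50318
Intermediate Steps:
((-60611/78383 - W) + (39678 - 1*130541))/(-221599 - 401278) = ((-60611/78383 - 1*222554) + (39678 - 1*130541))/(-221599 - 401278) = ((-60611*1/78383 - 222554) + (39678 - 130541))/(-622877) = ((-60611/78383 - 222554) - 90863)*(-1/622877) = (-17444510793/78383 - 90863)*(-1/622877) = -24566625322/78383*(-1/622877) = 24566625322/48822967891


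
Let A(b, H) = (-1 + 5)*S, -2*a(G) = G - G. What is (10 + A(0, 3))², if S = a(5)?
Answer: 100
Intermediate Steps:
a(G) = 0 (a(G) = -(G - G)/2 = -½*0 = 0)
S = 0
A(b, H) = 0 (A(b, H) = (-1 + 5)*0 = 4*0 = 0)
(10 + A(0, 3))² = (10 + 0)² = 10² = 100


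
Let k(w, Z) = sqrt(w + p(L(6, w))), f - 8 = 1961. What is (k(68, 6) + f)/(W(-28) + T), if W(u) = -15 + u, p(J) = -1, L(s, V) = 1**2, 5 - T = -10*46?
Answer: 1969/422 + sqrt(67)/422 ≈ 4.6853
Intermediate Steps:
T = 465 (T = 5 - (-10)*46 = 5 - 1*(-460) = 5 + 460 = 465)
f = 1969 (f = 8 + 1961 = 1969)
L(s, V) = 1
k(w, Z) = sqrt(-1 + w) (k(w, Z) = sqrt(w - 1) = sqrt(-1 + w))
(k(68, 6) + f)/(W(-28) + T) = (sqrt(-1 + 68) + 1969)/((-15 - 28) + 465) = (sqrt(67) + 1969)/(-43 + 465) = (1969 + sqrt(67))/422 = (1969 + sqrt(67))*(1/422) = 1969/422 + sqrt(67)/422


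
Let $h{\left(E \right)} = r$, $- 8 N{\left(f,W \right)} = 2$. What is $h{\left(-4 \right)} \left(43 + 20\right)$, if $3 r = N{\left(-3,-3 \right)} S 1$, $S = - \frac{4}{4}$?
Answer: $\frac{21}{4} \approx 5.25$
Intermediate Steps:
$N{\left(f,W \right)} = - \frac{1}{4}$ ($N{\left(f,W \right)} = \left(- \frac{1}{8}\right) 2 = - \frac{1}{4}$)
$S = -1$ ($S = \left(-4\right) \frac{1}{4} = -1$)
$r = \frac{1}{12}$ ($r = \frac{\left(- \frac{1}{4}\right) \left(-1\right) 1}{3} = \frac{\frac{1}{4} \cdot 1}{3} = \frac{1}{3} \cdot \frac{1}{4} = \frac{1}{12} \approx 0.083333$)
$h{\left(E \right)} = \frac{1}{12}$
$h{\left(-4 \right)} \left(43 + 20\right) = \frac{43 + 20}{12} = \frac{1}{12} \cdot 63 = \frac{21}{4}$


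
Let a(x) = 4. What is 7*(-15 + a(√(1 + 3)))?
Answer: -77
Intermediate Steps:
7*(-15 + a(√(1 + 3))) = 7*(-15 + 4) = 7*(-11) = -77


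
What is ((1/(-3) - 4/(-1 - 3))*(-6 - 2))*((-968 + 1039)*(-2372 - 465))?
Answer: 3222832/3 ≈ 1.0743e+6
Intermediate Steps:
((1/(-3) - 4/(-1 - 3))*(-6 - 2))*((-968 + 1039)*(-2372 - 465)) = ((1*(-1/3) - 4/(-4))*(-8))*(71*(-2837)) = ((-1/3 - 4*(-1/4))*(-8))*(-201427) = ((-1/3 + 1)*(-8))*(-201427) = ((2/3)*(-8))*(-201427) = -16/3*(-201427) = 3222832/3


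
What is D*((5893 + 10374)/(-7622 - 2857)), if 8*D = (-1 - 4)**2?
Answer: -406675/83832 ≈ -4.8511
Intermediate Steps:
D = 25/8 (D = (-1 - 4)**2/8 = (1/8)*(-5)**2 = (1/8)*25 = 25/8 ≈ 3.1250)
D*((5893 + 10374)/(-7622 - 2857)) = 25*((5893 + 10374)/(-7622 - 2857))/8 = 25*(16267/(-10479))/8 = 25*(16267*(-1/10479))/8 = (25/8)*(-16267/10479) = -406675/83832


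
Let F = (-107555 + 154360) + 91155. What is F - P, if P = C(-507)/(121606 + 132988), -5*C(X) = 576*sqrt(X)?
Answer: 137960 + 3744*I*sqrt(3)/636485 ≈ 1.3796e+5 + 0.010188*I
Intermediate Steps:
F = 137960 (F = 46805 + 91155 = 137960)
C(X) = -576*sqrt(X)/5
P = -3744*I*sqrt(3)/636485 (P = (-7488*I*sqrt(3)/5)/(121606 + 132988) = -7488*I*sqrt(3)/5/254594 = -7488*I*sqrt(3)/5*(1/254594) = -3744*I*sqrt(3)/636485 ≈ -0.010188*I)
F - P = 137960 - (-3744)*I*sqrt(3)/636485 = 137960 + 3744*I*sqrt(3)/636485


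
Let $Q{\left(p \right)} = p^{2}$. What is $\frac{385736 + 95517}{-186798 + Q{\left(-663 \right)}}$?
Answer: $\frac{481253}{252771} \approx 1.9039$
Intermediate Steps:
$\frac{385736 + 95517}{-186798 + Q{\left(-663 \right)}} = \frac{385736 + 95517}{-186798 + \left(-663\right)^{2}} = \frac{481253}{-186798 + 439569} = \frac{481253}{252771}$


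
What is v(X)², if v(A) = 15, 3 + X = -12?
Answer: 225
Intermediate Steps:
X = -15 (X = -3 - 12 = -15)
v(X)² = 15² = 225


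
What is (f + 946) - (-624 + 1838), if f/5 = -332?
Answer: -1928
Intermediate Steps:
f = -1660 (f = 5*(-332) = -1660)
(f + 946) - (-624 + 1838) = (-1660 + 946) - (-624 + 1838) = -714 - 1*1214 = -714 - 1214 = -1928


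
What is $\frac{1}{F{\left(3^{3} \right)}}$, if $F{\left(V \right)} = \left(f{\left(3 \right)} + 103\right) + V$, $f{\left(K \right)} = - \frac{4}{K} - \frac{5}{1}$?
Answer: $\frac{3}{371} \approx 0.0080862$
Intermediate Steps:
$f{\left(K \right)} = -5 - \frac{4}{K}$ ($f{\left(K \right)} = - \frac{4}{K} - 5 = -5 - \frac{4}{K}$)
$F{\left(V \right)} = \frac{290}{3} + V$ ($F{\left(V \right)} = \left(\left(-5 - \frac{4}{3}\right) + 103\right) + V = \left(- \frac{19}{3} + 103\right) + V = \frac{290}{3} + V$)
$\frac{1}{F{\left(3^{3} \right)}} = \frac{1}{\frac{290}{3} + 3^{3}} = \frac{1}{\frac{290}{3} + 27} = \frac{1}{\frac{371}{3}} = \frac{3}{371}$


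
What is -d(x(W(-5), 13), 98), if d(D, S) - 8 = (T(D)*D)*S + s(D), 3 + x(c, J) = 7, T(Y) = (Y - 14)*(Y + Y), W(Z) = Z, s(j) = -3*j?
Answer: 31364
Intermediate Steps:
T(Y) = 2*Y*(-14 + Y) (T(Y) = (-14 + Y)*(2*Y) = 2*Y*(-14 + Y))
x(c, J) = 4 (x(c, J) = -3 + 7 = 4)
d(D, S) = 8 - 3*D + 2*S*D²*(-14 + D) (d(D, S) = 8 + (((2*D*(-14 + D))*D)*S - 3*D) = 8 + ((2*D²*(-14 + D))*S - 3*D) = 8 + (2*S*D²*(-14 + D) - 3*D) = 8 + (-3*D + 2*S*D²*(-14 + D)) = 8 - 3*D + 2*S*D²*(-14 + D))
-d(x(W(-5), 13), 98) = -(8 - 3*4 + 2*98*4²*(-14 + 4)) = -(8 - 12 + 2*98*16*(-10)) = -(8 - 12 - 31360) = -1*(-31364) = 31364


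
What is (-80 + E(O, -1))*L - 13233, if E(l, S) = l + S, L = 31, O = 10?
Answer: -15434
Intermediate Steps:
E(l, S) = S + l
(-80 + E(O, -1))*L - 13233 = (-80 + (-1 + 10))*31 - 13233 = (-80 + 9)*31 - 13233 = -71*31 - 13233 = -2201 - 13233 = -15434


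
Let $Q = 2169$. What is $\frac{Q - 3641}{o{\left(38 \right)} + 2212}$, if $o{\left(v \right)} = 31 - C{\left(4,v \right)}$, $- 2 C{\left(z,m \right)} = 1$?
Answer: $- \frac{2944}{4487} \approx -0.65612$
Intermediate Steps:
$C{\left(z,m \right)} = - \frac{1}{2}$ ($C{\left(z,m \right)} = \left(- \frac{1}{2}\right) 1 = - \frac{1}{2}$)
$o{\left(v \right)} = \frac{63}{2}$ ($o{\left(v \right)} = 31 - - \frac{1}{2} = 31 + \frac{1}{2} = \frac{63}{2}$)
$\frac{Q - 3641}{o{\left(38 \right)} + 2212} = \frac{2169 - 3641}{\frac{63}{2} + 2212} = - \frac{1472}{\frac{4487}{2}} = \left(-1472\right) \frac{2}{4487} = - \frac{2944}{4487}$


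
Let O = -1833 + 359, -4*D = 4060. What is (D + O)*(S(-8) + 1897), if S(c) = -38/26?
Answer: -61333938/13 ≈ -4.7180e+6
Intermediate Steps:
D = -1015 (D = -¼*4060 = -1015)
S(c) = -19/13 (S(c) = -38*1/26 = -19/13)
O = -1474
(D + O)*(S(-8) + 1897) = (-1015 - 1474)*(-19/13 + 1897) = -2489*24642/13 = -61333938/13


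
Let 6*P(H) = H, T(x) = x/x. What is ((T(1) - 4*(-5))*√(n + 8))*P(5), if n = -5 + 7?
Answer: 35*√10/2 ≈ 55.340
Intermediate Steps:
T(x) = 1
P(H) = H/6
n = 2
((T(1) - 4*(-5))*√(n + 8))*P(5) = ((1 - 4*(-5))*√(2 + 8))*((⅙)*5) = ((1 + 20)*√10)*(⅚) = (21*√10)*(⅚) = 35*√10/2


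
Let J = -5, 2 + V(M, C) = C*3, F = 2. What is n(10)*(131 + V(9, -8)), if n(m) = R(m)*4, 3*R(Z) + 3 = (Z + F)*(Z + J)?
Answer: 7980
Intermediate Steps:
V(M, C) = -2 + 3*C (V(M, C) = -2 + C*3 = -2 + 3*C)
R(Z) = -1 + (-5 + Z)*(2 + Z)/3 (R(Z) = -1 + ((Z + 2)*(Z - 5))/3 = -1 + ((2 + Z)*(-5 + Z))/3 = -1 + ((-5 + Z)*(2 + Z))/3 = -1 + (-5 + Z)*(2 + Z)/3)
n(m) = -52/3 - 4*m + 4*m**2/3 (n(m) = (-13/3 - m + m**2/3)*4 = -52/3 - 4*m + 4*m**2/3)
n(10)*(131 + V(9, -8)) = (-52/3 - 4*10 + (4/3)*10**2)*(131 + (-2 + 3*(-8))) = (-52/3 - 40 + (4/3)*100)*(131 + (-2 - 24)) = (-52/3 - 40 + 400/3)*(131 - 26) = 76*105 = 7980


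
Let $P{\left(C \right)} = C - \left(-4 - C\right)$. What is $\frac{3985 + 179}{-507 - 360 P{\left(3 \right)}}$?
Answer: $- \frac{1388}{1369} \approx -1.0139$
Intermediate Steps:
$P{\left(C \right)} = 4 + 2 C$ ($P{\left(C \right)} = C + \left(4 + C\right) = 4 + 2 C$)
$\frac{3985 + 179}{-507 - 360 P{\left(3 \right)}} = \frac{3985 + 179}{-507 - 360 \left(4 + 2 \cdot 3\right)} = \frac{4164}{-507 - 360 \left(4 + 6\right)} = \frac{4164}{-507 - 3600} = \frac{4164}{-4107} = 4164 \left(- \frac{1}{4107}\right) = - \frac{1388}{1369}$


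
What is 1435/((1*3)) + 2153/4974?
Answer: 2381383/4974 ≈ 478.77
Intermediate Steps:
1435/((1*3)) + 2153/4974 = 1435/3 + 2153*(1/4974) = 1435*(1/3) + 2153/4974 = 1435/3 + 2153/4974 = 2381383/4974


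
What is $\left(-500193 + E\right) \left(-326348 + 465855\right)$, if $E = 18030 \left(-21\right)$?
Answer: $-122601960261$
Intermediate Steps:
$E = -378630$
$\left(-500193 + E\right) \left(-326348 + 465855\right) = \left(-500193 - 378630\right) \left(-326348 + 465855\right) = \left(-878823\right) 139507 = -122601960261$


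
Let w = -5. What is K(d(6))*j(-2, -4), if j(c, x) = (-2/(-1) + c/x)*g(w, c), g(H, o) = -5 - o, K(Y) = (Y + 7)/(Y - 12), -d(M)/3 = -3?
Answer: 40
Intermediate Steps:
d(M) = 9 (d(M) = -3*(-3) = 9)
K(Y) = (7 + Y)/(-12 + Y)
j(c, x) = (-5 - c)*(2 + c/x) (j(c, x) = (-2/(-1) + c/x)*(-5 - c) = (-2*(-1) + c/x)*(-5 - c) = (2 + c/x)*(-5 - c) = (-5 - c)*(2 + c/x))
K(d(6))*j(-2, -4) = ((7 + 9)/(-12 + 9))*(-1*(5 - 2)*(-2 + 2*(-4))/(-4)) = (16/(-3))*(-1*(-1/4)*3*(-2 - 8)) = (-1/3*16)*(-1*(-1/4)*3*(-10)) = -16/3*(-15/2) = 40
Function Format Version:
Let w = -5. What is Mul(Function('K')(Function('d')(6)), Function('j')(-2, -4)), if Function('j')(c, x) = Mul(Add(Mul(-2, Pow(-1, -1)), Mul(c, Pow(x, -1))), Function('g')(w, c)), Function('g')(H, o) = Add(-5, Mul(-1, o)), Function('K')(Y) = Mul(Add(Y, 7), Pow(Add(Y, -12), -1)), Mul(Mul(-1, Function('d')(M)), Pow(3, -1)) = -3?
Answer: 40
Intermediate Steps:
Function('d')(M) = 9 (Function('d')(M) = Mul(-3, -3) = 9)
Function('K')(Y) = Mul(Pow(Add(-12, Y), -1), Add(7, Y)) (Function('K')(Y) = Mul(Add(7, Y), Pow(Add(-12, Y), -1)) = Mul(Pow(Add(-12, Y), -1), Add(7, Y)))
Function('j')(c, x) = Mul(Add(-5, Mul(-1, c)), Add(2, Mul(c, Pow(x, -1)))) (Function('j')(c, x) = Mul(Add(Mul(-2, Pow(-1, -1)), Mul(c, Pow(x, -1))), Add(-5, Mul(-1, c))) = Mul(Add(Mul(-2, -1), Mul(c, Pow(x, -1))), Add(-5, Mul(-1, c))) = Mul(Add(2, Mul(c, Pow(x, -1))), Add(-5, Mul(-1, c))) = Mul(Add(-5, Mul(-1, c)), Add(2, Mul(c, Pow(x, -1)))))
Mul(Function('K')(Function('d')(6)), Function('j')(-2, -4)) = Mul(Mul(Pow(Add(-12, 9), -1), Add(7, 9)), Mul(-1, Pow(-4, -1), Add(5, -2), Add(-2, Mul(2, -4)))) = Mul(Mul(Pow(-3, -1), 16), Mul(-1, Rational(-1, 4), 3, Add(-2, -8))) = Mul(Mul(Rational(-1, 3), 16), Mul(-1, Rational(-1, 4), 3, -10)) = Mul(Rational(-16, 3), Rational(-15, 2)) = 40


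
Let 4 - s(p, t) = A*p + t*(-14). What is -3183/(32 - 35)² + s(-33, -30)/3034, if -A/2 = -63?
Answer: -1603924/4551 ≈ -352.43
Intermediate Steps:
A = 126 (A = -2*(-63) = 126)
s(p, t) = 4 - 126*p + 14*t (s(p, t) = 4 - (126*p + t*(-14)) = 4 - (126*p - 14*t) = 4 - (-14*t + 126*p) = 4 + (-126*p + 14*t) = 4 - 126*p + 14*t)
-3183/(32 - 35)² + s(-33, -30)/3034 = -3183/(32 - 35)² + (4 - 126*(-33) + 14*(-30))/3034 = -3183/((-3)²) + (4 + 4158 - 420)*(1/3034) = -3183/9 + 3742*(1/3034) = -3183*⅑ + 1871/1517 = -1061/3 + 1871/1517 = -1603924/4551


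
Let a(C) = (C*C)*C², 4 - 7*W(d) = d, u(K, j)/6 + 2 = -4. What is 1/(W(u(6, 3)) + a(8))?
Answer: 7/28712 ≈ 0.00024380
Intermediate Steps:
u(K, j) = -36 (u(K, j) = -12 + 6*(-4) = -12 - 24 = -36)
W(d) = 4/7 - d/7
a(C) = C⁴ (a(C) = C²*C² = C⁴)
1/(W(u(6, 3)) + a(8)) = 1/((4/7 - ⅐*(-36)) + 8⁴) = 1/((4/7 + 36/7) + 4096) = 1/(40/7 + 4096) = 1/(28712/7) = 7/28712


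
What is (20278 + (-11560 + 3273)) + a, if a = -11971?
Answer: 20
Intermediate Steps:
(20278 + (-11560 + 3273)) + a = (20278 + (-11560 + 3273)) - 11971 = (20278 - 8287) - 11971 = 11991 - 11971 = 20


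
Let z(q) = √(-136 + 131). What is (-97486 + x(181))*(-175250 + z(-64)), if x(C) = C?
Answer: 17052701250 - 97305*I*√5 ≈ 1.7053e+10 - 2.1758e+5*I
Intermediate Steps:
z(q) = I*√5 (z(q) = √(-5) = I*√5)
(-97486 + x(181))*(-175250 + z(-64)) = (-97486 + 181)*(-175250 + I*√5) = -97305*(-175250 + I*√5) = 17052701250 - 97305*I*√5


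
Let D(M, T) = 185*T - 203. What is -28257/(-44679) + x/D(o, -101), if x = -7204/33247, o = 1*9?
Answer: 1478737616239/2338086830262 ≈ 0.63246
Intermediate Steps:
o = 9
D(M, T) = -203 + 185*T
x = -7204/33247 (x = -7204*1/33247 = -7204/33247 ≈ -0.21668)
-28257/(-44679) + x/D(o, -101) = -28257/(-44679) - 7204/(33247*(-203 + 185*(-101))) = -28257*(-1/44679) - 7204/(33247*(-203 - 18685)) = 9419/14893 - 7204/33247/(-18888) = 9419/14893 - 7204/33247*(-1/18888) = 9419/14893 + 1801/156992334 = 1478737616239/2338086830262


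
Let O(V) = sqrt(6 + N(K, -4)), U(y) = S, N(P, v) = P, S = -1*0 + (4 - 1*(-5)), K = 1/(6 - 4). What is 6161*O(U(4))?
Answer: 6161*sqrt(26)/2 ≈ 15708.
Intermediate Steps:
K = 1/2 ≈ 0.50000
S = 9 (S = 0 + (4 + 5) = 0 + 9 = 9)
U(y) = 9
O(V) = sqrt(26)/2 (O(V) = sqrt(6 + 1/2) = sqrt(13/2) = sqrt(26)/2)
6161*O(U(4)) = 6161*(sqrt(26)/2) = 6161*sqrt(26)/2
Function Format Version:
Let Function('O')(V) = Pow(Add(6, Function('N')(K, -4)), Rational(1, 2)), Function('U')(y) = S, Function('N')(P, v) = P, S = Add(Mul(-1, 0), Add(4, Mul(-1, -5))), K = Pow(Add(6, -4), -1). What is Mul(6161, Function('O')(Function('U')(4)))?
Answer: Mul(Rational(6161, 2), Pow(26, Rational(1, 2))) ≈ 15708.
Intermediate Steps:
K = Rational(1, 2) (K = Pow(2, -1) = Rational(1, 2) ≈ 0.50000)
S = 9 (S = Add(0, Add(4, 5)) = Add(0, 9) = 9)
Function('U')(y) = 9
Function('O')(V) = Mul(Rational(1, 2), Pow(26, Rational(1, 2))) (Function('O')(V) = Pow(Add(6, Rational(1, 2)), Rational(1, 2)) = Pow(Rational(13, 2), Rational(1, 2)) = Mul(Rational(1, 2), Pow(26, Rational(1, 2))))
Mul(6161, Function('O')(Function('U')(4))) = Mul(6161, Mul(Rational(1, 2), Pow(26, Rational(1, 2)))) = Mul(Rational(6161, 2), Pow(26, Rational(1, 2)))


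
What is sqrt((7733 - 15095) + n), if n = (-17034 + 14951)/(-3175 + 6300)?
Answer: I*sqrt(115041665)/125 ≈ 85.806*I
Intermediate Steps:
n = -2083/3125 ≈ -0.66656
sqrt((7733 - 15095) + n) = sqrt((7733 - 15095) - 2083/3125) = sqrt(-7362 - 2083/3125) = sqrt(-23008333/3125) = I*sqrt(115041665)/125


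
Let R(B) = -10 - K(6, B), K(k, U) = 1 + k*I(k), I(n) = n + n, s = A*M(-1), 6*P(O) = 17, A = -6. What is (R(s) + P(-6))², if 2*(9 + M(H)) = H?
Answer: 231361/36 ≈ 6426.7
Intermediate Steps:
M(H) = -9 + H/2
P(O) = 17/6 (P(O) = (⅙)*17 = 17/6)
s = 57 (s = -6*(-9 + (½)*(-1)) = -6*(-9 - ½) = -6*(-19/2) = 57)
I(n) = 2*n
K(k, U) = 1 + 2*k² (K(k, U) = 1 + k*(2*k) = 1 + 2*k²)
R(B) = -83 (R(B) = -10 - (1 + 2*6²) = -10 - (1 + 2*36) = -10 - (1 + 72) = -10 - 1*73 = -10 - 73 = -83)
(R(s) + P(-6))² = (-83 + 17/6)² = (-481/6)² = 231361/36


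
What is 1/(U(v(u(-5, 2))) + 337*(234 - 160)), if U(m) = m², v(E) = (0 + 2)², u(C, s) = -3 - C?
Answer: 1/24954 ≈ 4.0074e-5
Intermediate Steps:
v(E) = 4 (v(E) = 2² = 4)
1/(U(v(u(-5, 2))) + 337*(234 - 160)) = 1/(4² + 337*(234 - 160)) = 1/(16 + 337*74) = 1/(16 + 24938) = 1/24954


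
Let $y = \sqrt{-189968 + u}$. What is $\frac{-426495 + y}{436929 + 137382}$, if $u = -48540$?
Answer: $- \frac{142165}{191437} + \frac{2 i \sqrt{59627}}{574311} \approx -0.74262 + 0.00085036 i$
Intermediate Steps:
$y = 2 i \sqrt{59627}$ ($y = \sqrt{-189968 - 48540} = \sqrt{-238508} = 2 i \sqrt{59627} \approx 488.37 i$)
$\frac{-426495 + y}{436929 + 137382} = \frac{-426495 + 2 i \sqrt{59627}}{436929 + 137382} = \frac{-426495 + 2 i \sqrt{59627}}{574311} = \left(-426495 + 2 i \sqrt{59627}\right) \frac{1}{574311} = - \frac{142165}{191437} + \frac{2 i \sqrt{59627}}{574311}$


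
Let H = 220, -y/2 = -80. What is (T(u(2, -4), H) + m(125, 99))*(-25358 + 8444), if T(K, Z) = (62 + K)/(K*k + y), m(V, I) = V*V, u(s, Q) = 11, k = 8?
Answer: -32771492361/124 ≈ -2.6429e+8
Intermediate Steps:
y = 160 (y = -2*(-80) = 160)
m(V, I) = V²
T(K, Z) = (62 + K)/(160 + 8*K) (T(K, Z) = (62 + K)/(K*8 + 160) = (62 + K)/(8*K + 160) = (62 + K)/(160 + 8*K))
(T(u(2, -4), H) + m(125, 99))*(-25358 + 8444) = ((62 + 11)/(8*(20 + 11)) + 125²)*(-25358 + 8444) = ((⅛)*73/31 + 15625)*(-16914) = ((⅛)*(1/31)*73 + 15625)*(-16914) = (73/248 + 15625)*(-16914) = (3875073/248)*(-16914) = -32771492361/124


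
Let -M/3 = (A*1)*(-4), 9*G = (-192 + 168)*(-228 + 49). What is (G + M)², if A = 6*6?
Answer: 7441984/9 ≈ 8.2689e+5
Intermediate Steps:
A = 36
G = 1432/3 (G = ((-192 + 168)*(-228 + 49))/9 = (-24*(-179))/9 = (⅑)*4296 = 1432/3 ≈ 477.33)
M = 432 (M = -3*36*1*(-4) = -108*(-4) = -3*(-144) = 432)
(G + M)² = (1432/3 + 432)² = (2728/3)² = 7441984/9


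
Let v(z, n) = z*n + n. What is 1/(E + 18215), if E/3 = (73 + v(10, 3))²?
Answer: 1/51923 ≈ 1.9259e-5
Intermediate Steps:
v(z, n) = n + n*z (v(z, n) = n*z + n = n + n*z)
E = 33708 (E = 3*(73 + 3*(1 + 10))² = 3*(73 + 3*11)² = 3*(73 + 33)² = 3*106² = 3*11236 = 33708)
1/(E + 18215) = 1/(33708 + 18215) = 1/51923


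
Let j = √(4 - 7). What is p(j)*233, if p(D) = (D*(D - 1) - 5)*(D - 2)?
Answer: 4427 - 1398*I*√3 ≈ 4427.0 - 2421.4*I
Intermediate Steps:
j = I*√3 (j = √(-3) = I*√3 ≈ 1.732*I)
p(D) = (-5 + D*(-1 + D))*(-2 + D) (p(D) = (D*(-1 + D) - 5)*(-2 + D) = (-5 + D*(-1 + D))*(-2 + D))
p(j)*233 = (10 + (I*√3)³ - 3*I*√3 - 3*(I*√3)²)*233 = (10 - 3*I*√3 - 3*I*√3 - 3*(-3))*233 = (10 - 3*I*√3 - 3*I*√3 + 9)*233 = (19 - 6*I*√3)*233 = 4427 - 1398*I*√3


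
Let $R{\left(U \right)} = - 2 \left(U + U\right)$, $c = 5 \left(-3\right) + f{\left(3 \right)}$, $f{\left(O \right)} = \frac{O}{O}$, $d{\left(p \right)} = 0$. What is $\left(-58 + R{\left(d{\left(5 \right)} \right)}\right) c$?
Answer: $812$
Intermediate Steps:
$f{\left(O \right)} = 1$
$c = -14$ ($c = 5 \left(-3\right) + 1 = -15 + 1 = -14$)
$R{\left(U \right)} = - 4 U$ ($R{\left(U \right)} = - 2 \cdot 2 U = - 4 U$)
$\left(-58 + R{\left(d{\left(5 \right)} \right)}\right) c = \left(-58 - 0\right) \left(-14\right) = \left(-58 + 0\right) \left(-14\right) = \left(-58\right) \left(-14\right) = 812$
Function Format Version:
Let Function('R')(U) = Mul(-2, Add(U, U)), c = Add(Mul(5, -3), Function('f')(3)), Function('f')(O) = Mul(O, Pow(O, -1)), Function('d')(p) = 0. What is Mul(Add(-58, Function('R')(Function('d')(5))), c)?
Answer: 812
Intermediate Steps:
Function('f')(O) = 1
c = -14 (c = Add(Mul(5, -3), 1) = Add(-15, 1) = -14)
Function('R')(U) = Mul(-4, U) (Function('R')(U) = Mul(-2, Mul(2, U)) = Mul(-4, U))
Mul(Add(-58, Function('R')(Function('d')(5))), c) = Mul(Add(-58, Mul(-4, 0)), -14) = Mul(Add(-58, 0), -14) = Mul(-58, -14) = 812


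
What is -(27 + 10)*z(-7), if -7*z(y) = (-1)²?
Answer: 37/7 ≈ 5.2857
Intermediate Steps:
z(y) = -⅐ (z(y) = -⅐*(-1)² = -⅐*1 = -⅐)
-(27 + 10)*z(-7) = -(27 + 10)*(-1)/7 = -37*(-1)/7 = -1*(-37/7) = 37/7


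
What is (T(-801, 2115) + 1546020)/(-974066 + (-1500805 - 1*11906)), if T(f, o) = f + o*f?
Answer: 148896/2486777 ≈ 0.059875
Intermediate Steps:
T(f, o) = f + f*o
(T(-801, 2115) + 1546020)/(-974066 + (-1500805 - 1*11906)) = (-801*(1 + 2115) + 1546020)/(-974066 + (-1500805 - 1*11906)) = (-801*2116 + 1546020)/(-974066 + (-1500805 - 11906)) = (-1694916 + 1546020)/(-974066 - 1512711) = -148896/(-2486777) = -148896*(-1/2486777) = 148896/2486777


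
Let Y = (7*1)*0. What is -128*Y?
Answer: 0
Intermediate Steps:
Y = 0 (Y = 7*0 = 0)
-128*Y = -128*0 = 0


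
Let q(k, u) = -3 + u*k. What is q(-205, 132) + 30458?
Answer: 3395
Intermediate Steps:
q(k, u) = -3 + k*u
q(-205, 132) + 30458 = (-3 - 205*132) + 30458 = (-3 - 27060) + 30458 = -27063 + 30458 = 3395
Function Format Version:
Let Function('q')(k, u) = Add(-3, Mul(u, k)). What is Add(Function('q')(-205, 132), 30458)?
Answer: 3395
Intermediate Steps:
Function('q')(k, u) = Add(-3, Mul(k, u))
Add(Function('q')(-205, 132), 30458) = Add(Add(-3, Mul(-205, 132)), 30458) = Add(Add(-3, -27060), 30458) = Add(-27063, 30458) = 3395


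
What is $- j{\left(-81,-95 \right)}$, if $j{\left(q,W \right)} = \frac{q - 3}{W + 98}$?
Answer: $28$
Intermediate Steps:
$j{\left(q,W \right)} = \frac{-3 + q}{98 + W}$
$- j{\left(-81,-95 \right)} = - \frac{-3 - 81}{98 - 95} = - \frac{-84}{3} = \left(-1\right) \left(-28\right) = 28$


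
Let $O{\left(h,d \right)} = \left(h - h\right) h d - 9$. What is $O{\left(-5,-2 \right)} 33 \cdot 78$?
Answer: $-23166$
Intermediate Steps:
$O{\left(h,d \right)} = -9$ ($O{\left(h,d \right)} = 0 h d - 9 = 0 d - 9 = 0 - 9 = -9$)
$O{\left(-5,-2 \right)} 33 \cdot 78 = \left(-9\right) 33 \cdot 78 = \left(-297\right) 78 = -23166$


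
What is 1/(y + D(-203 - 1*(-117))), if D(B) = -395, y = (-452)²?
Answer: 1/203909 ≈ 4.9041e-6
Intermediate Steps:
y = 204304
1/(y + D(-203 - 1*(-117))) = 1/(204304 - 395) = 1/203909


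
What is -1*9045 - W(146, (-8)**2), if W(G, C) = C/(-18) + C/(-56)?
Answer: -569539/63 ≈ -9040.3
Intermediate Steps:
W(G, C) = -37*C/504 (W(G, C) = C*(-1/18) + C*(-1/56) = -C/18 - C/56 = -37*C/504)
-1*9045 - W(146, (-8)**2) = -1*9045 - (-37)*(-8)**2/504 = -9045 - (-37)*64/504 = -9045 - 1*(-296/63) = -9045 + 296/63 = -569539/63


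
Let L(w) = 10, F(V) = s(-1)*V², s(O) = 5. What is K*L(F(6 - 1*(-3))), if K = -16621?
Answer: -166210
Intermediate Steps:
F(V) = 5*V²
K*L(F(6 - 1*(-3))) = -16621*10 = -166210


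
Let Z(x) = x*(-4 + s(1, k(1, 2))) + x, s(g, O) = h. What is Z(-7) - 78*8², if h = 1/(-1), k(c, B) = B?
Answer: -4964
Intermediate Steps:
h = -1 (h = 1*(-1) = -1)
s(g, O) = -1
Z(x) = -4*x (Z(x) = x*(-4 - 1) + x = x*(-5) + x = -5*x + x = -4*x)
Z(-7) - 78*8² = -4*(-7) - 78*8² = 28 - 78*64 = 28 - 4992 = -4964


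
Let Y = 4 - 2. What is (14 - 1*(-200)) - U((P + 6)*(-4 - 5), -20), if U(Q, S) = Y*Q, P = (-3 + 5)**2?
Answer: 394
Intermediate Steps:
Y = 2
P = 4 (P = 2**2 = 4)
U(Q, S) = 2*Q
(14 - 1*(-200)) - U((P + 6)*(-4 - 5), -20) = (14 - 1*(-200)) - 2*(4 + 6)*(-4 - 5) = (14 + 200) - 2*10*(-9) = 214 - 2*(-90) = 214 - 1*(-180) = 214 + 180 = 394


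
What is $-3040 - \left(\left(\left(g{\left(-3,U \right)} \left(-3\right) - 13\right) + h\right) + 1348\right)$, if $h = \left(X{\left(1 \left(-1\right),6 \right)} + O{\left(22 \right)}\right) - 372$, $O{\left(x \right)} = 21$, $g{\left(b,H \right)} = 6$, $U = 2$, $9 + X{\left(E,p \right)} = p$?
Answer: $-4003$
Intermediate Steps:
$X{\left(E,p \right)} = -9 + p$
$h = -354$ ($h = \left(\left(-9 + 6\right) + 21\right) - 372 = \left(-3 + 21\right) - 372 = 18 - 372 = -354$)
$-3040 - \left(\left(\left(g{\left(-3,U \right)} \left(-3\right) - 13\right) + h\right) + 1348\right) = -3040 - \left(\left(\left(6 \left(-3\right) - 13\right) - 354\right) + 1348\right) = -3040 - \left(\left(\left(-18 - 13\right) - 354\right) + 1348\right) = -3040 - \left(\left(-31 - 354\right) + 1348\right) = -3040 - \left(-385 + 1348\right) = -3040 - 963 = -4003$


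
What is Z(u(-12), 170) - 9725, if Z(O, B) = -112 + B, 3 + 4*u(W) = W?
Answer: -9667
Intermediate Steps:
u(W) = -¾ + W/4
Z(u(-12), 170) - 9725 = (-112 + 170) - 9725 = 58 - 9725 = -9667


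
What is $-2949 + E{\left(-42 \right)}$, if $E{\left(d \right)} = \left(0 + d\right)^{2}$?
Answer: $-1185$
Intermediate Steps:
$E{\left(d \right)} = d^{2}$
$-2949 + E{\left(-42 \right)} = -2949 + \left(-42\right)^{2} = -2949 + 1764 = -1185$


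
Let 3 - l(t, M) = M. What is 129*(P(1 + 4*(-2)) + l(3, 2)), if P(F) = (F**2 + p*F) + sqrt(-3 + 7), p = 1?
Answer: 5805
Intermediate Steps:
l(t, M) = 3 - M
P(F) = 2 + F + F**2 (P(F) = (F**2 + 1*F) + sqrt(-3 + 7) = (F**2 + F) + sqrt(4) = (F + F**2) + 2 = 2 + F + F**2)
129*(P(1 + 4*(-2)) + l(3, 2)) = 129*((2 + (1 + 4*(-2)) + (1 + 4*(-2))**2) + (3 - 1*2)) = 129*((2 + (1 - 8) + (1 - 8)**2) + (3 - 2)) = 129*((2 - 7 + (-7)**2) + 1) = 129*((2 - 7 + 49) + 1) = 129*(44 + 1) = 129*45 = 5805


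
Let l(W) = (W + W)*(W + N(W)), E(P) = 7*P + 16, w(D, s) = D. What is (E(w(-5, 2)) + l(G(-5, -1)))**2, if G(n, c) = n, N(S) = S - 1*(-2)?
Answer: 3721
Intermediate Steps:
N(S) = 2 + S (N(S) = S + 2 = 2 + S)
E(P) = 16 + 7*P
l(W) = 2*W*(2 + 2*W) (l(W) = (W + W)*(W + (2 + W)) = (2*W)*(2 + 2*W) = 2*W*(2 + 2*W))
(E(w(-5, 2)) + l(G(-5, -1)))**2 = ((16 + 7*(-5)) + 4*(-5)*(1 - 5))**2 = ((16 - 35) + 4*(-5)*(-4))**2 = (-19 + 80)**2 = 61**2 = 3721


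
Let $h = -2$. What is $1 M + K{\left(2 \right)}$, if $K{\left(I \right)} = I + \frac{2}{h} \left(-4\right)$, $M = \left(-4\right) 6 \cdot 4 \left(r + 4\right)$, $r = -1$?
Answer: $-282$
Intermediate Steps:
$M = -288$ ($M = \left(-4\right) 6 \cdot 4 \left(-1 + 4\right) = \left(-24\right) 4 \cdot 3 = \left(-96\right) 3 = -288$)
$K{\left(I \right)} = 4 + I$ ($K{\left(I \right)} = I + \frac{2}{-2} \left(-4\right) = I + 2 \left(- \frac{1}{2}\right) \left(-4\right) = I - -4 = I + 4 = 4 + I$)
$1 M + K{\left(2 \right)} = 1 \left(-288\right) + \left(4 + 2\right) = -288 + 6 = -282$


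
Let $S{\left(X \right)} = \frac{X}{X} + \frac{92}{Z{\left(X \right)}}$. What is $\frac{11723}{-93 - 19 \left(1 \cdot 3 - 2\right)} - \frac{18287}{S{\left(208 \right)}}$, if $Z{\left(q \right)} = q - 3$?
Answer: $- \frac{423351251}{33264} \approx -12727.0$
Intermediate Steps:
$Z{\left(q \right)} = -3 + q$
$S{\left(X \right)} = 1 + \frac{92}{-3 + X}$ ($S{\left(X \right)} = \frac{X}{X} + \frac{92}{-3 + X} = 1 + \frac{92}{-3 + X}$)
$\frac{11723}{-93 - 19 \left(1 \cdot 3 - 2\right)} - \frac{18287}{S{\left(208 \right)}} = \frac{11723}{-93 - 19 \left(1 \cdot 3 - 2\right)} - \frac{18287}{\frac{1}{-3 + 208} \left(89 + 208\right)} = \frac{11723}{-93 - 19 \left(3 - 2\right)} - \frac{18287}{\frac{1}{205} \cdot 297} = \frac{11723}{-93 - 19} - \frac{18287}{\frac{1}{205} \cdot 297} = \frac{11723}{-93 - 19} - \frac{18287}{\frac{297}{205}} = \frac{11723}{-112} - \frac{3748835}{297} = 11723 \left(- \frac{1}{112}\right) - \frac{3748835}{297} = - \frac{11723}{112} - \frac{3748835}{297} = - \frac{423351251}{33264}$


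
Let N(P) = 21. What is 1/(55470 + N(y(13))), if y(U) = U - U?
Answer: 1/55491 ≈ 1.8021e-5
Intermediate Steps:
y(U) = 0
1/(55470 + N(y(13))) = 1/(55470 + 21) = 1/55491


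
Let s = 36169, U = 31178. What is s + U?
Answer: 67347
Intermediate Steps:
s + U = 36169 + 31178 = 67347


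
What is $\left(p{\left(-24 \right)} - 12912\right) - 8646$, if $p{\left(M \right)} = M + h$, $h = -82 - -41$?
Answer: $-21623$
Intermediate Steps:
$h = -41$ ($h = -82 + 41 = -41$)
$p{\left(M \right)} = -41 + M$ ($p{\left(M \right)} = M - 41 = -41 + M$)
$\left(p{\left(-24 \right)} - 12912\right) - 8646 = \left(\left(-41 - 24\right) - 12912\right) - 8646 = \left(-65 - 12912\right) - 8646 = -12977 - 8646 = -21623$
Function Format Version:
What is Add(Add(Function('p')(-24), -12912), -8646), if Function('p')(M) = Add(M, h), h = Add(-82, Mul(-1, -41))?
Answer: -21623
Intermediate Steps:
h = -41 (h = Add(-82, 41) = -41)
Function('p')(M) = Add(-41, M) (Function('p')(M) = Add(M, -41) = Add(-41, M))
Add(Add(Function('p')(-24), -12912), -8646) = Add(Add(Add(-41, -24), -12912), -8646) = Add(Add(-65, -12912), -8646) = Add(-12977, -8646) = -21623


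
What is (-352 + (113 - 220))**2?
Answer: 210681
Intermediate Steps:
(-352 + (113 - 220))**2 = (-352 - 107)**2 = (-459)**2 = 210681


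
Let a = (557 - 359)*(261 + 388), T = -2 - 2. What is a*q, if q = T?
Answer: -514008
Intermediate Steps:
T = -4
q = -4
a = 128502 (a = 198*649 = 128502)
a*q = 128502*(-4) = -514008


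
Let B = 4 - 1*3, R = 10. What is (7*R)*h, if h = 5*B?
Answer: 350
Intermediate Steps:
B = 1 (B = 4 - 3 = 1)
h = 5 (h = 5*1 = 5)
(7*R)*h = (7*10)*5 = 70*5 = 350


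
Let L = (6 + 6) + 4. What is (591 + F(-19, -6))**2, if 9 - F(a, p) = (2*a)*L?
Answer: 1459264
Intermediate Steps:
L = 16 (L = 12 + 4 = 16)
F(a, p) = 9 - 32*a (F(a, p) = 9 - 2*a*16 = 9 - 32*a)
(591 + F(-19, -6))**2 = (591 + (9 - 32*(-19)))**2 = (591 + (9 + 608))**2 = (591 + 617)**2 = 1208**2 = 1459264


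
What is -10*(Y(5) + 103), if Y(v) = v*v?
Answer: -1280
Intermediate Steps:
Y(v) = v²
-10*(Y(5) + 103) = -10*(5² + 103) = -10*(25 + 103) = -10*128 = -1280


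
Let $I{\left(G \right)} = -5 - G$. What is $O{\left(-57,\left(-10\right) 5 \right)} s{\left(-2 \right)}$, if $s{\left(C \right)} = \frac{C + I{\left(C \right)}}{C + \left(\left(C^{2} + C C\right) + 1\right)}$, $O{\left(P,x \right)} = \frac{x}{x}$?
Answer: $- \frac{5}{7} \approx -0.71429$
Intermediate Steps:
$O{\left(P,x \right)} = 1$
$s{\left(C \right)} = - \frac{5}{1 + C + 2 C^{2}}$ ($s{\left(C \right)} = \frac{C - \left(5 + C\right)}{C + \left(\left(C^{2} + C C\right) + 1\right)} = - \frac{5}{C + \left(\left(C^{2} + C^{2}\right) + 1\right)} = - \frac{5}{C + \left(2 C^{2} + 1\right)} = - \frac{5}{C + \left(1 + 2 C^{2}\right)} = - \frac{5}{1 + C + 2 C^{2}}$)
$O{\left(-57,\left(-10\right) 5 \right)} s{\left(-2 \right)} = 1 \left(- \frac{5}{1 - 2 + 2 \left(-2\right)^{2}}\right) = 1 \left(- \frac{5}{1 - 2 + 2 \cdot 4}\right) = 1 \left(- \frac{5}{1 - 2 + 8}\right) = 1 \left(- \frac{5}{7}\right) = - \frac{5}{7}$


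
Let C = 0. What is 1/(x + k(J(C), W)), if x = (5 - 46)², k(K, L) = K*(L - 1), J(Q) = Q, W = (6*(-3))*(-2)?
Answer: 1/1681 ≈ 0.00059488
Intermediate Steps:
W = 36 (W = -18*(-2) = 36)
k(K, L) = K*(-1 + L)
x = 1681 (x = (-41)² = 1681)
1/(x + k(J(C), W)) = 1/(1681 + 0*(-1 + 36)) = 1/(1681 + 0*35) = 1/(1681 + 0) = 1/1681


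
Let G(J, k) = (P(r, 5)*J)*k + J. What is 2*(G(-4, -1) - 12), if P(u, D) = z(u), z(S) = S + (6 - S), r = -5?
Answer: 16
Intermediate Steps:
z(S) = 6
P(u, D) = 6
G(J, k) = J + 6*J*k (G(J, k) = (6*J)*k + J = 6*J*k + J = J + 6*J*k)
2*(G(-4, -1) - 12) = 2*(-4*(1 + 6*(-1)) - 12) = 2*(-4*(1 - 6) - 12) = 2*(-4*(-5) - 12) = 2*(20 - 12) = 2*8 = 16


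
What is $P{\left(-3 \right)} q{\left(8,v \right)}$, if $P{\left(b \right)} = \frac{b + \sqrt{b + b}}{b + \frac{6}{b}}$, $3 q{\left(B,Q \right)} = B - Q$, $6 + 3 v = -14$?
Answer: $\frac{44}{15} - \frac{44 i \sqrt{6}}{45} \approx 2.9333 - 2.3951 i$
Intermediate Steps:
$v = - \frac{20}{3}$ ($v = -2 + \frac{1}{3} \left(-14\right) = -2 - \frac{14}{3} = - \frac{20}{3} \approx -6.6667$)
$q{\left(B,Q \right)} = - \frac{Q}{3} + \frac{B}{3}$ ($q{\left(B,Q \right)} = \frac{B - Q}{3} = - \frac{Q}{3} + \frac{B}{3}$)
$P{\left(b \right)} = \frac{b + \sqrt{2} \sqrt{b}}{b + \frac{6}{b}}$ ($P{\left(b \right)} = \frac{b + \sqrt{2 b}}{b + \frac{6}{b}} = \frac{b + \sqrt{2} \sqrt{b}}{b + \frac{6}{b}}$)
$P{\left(-3 \right)} q{\left(8,v \right)} = \frac{\left(-3\right)^{2} + \sqrt{2} \left(-3\right)^{\frac{3}{2}}}{6 + \left(-3\right)^{2}} \left(\left(- \frac{1}{3}\right) \left(- \frac{20}{3}\right) + \frac{1}{3} \cdot 8\right) = \frac{9 + \sqrt{2} \left(- 3 i \sqrt{3}\right)}{6 + 9} \left(\frac{20}{9} + \frac{8}{3}\right) = \frac{9 - 3 i \sqrt{6}}{15} \cdot \frac{44}{9} = \left(\frac{3}{5} - \frac{i \sqrt{6}}{5}\right) \frac{44}{9} = \frac{44}{15} - \frac{44 i \sqrt{6}}{45}$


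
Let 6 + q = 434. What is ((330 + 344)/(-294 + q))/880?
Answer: 337/58960 ≈ 0.0057157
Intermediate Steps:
q = 428 (q = -6 + 434 = 428)
((330 + 344)/(-294 + q))/880 = ((330 + 344)/(-294 + 428))/880 = (674/134)*(1/880) = (674*(1/134))*(1/880) = (337/67)*(1/880) = 337/58960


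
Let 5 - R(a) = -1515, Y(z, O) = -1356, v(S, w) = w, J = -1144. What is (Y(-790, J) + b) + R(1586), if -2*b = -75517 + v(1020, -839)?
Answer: 38342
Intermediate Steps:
R(a) = 1520 (R(a) = 5 - 1*(-1515) = 5 + 1515 = 1520)
b = 38178 (b = -(-75517 - 839)/2 = -1/2*(-76356) = 38178)
(Y(-790, J) + b) + R(1586) = (-1356 + 38178) + 1520 = 36822 + 1520 = 38342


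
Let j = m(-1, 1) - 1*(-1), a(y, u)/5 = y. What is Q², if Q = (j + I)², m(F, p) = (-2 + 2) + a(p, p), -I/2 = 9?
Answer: 20736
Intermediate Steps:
I = -18 (I = -2*9 = -18)
a(y, u) = 5*y
m(F, p) = 5*p (m(F, p) = (-2 + 2) + 5*p = 0 + 5*p = 5*p)
j = 6 (j = 5*1 - 1*(-1) = 5 + 1 = 6)
Q = 144 (Q = (6 - 18)² = (-12)² = 144)
Q² = 144² = 20736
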